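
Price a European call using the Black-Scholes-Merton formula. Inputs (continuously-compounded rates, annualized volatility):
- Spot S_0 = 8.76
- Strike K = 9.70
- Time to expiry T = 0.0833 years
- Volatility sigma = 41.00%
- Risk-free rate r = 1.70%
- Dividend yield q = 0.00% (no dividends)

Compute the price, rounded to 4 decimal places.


d1 = (ln(S/K) + (r - q + 0.5*sigma^2) * T) / (sigma * sqrt(T)) = -0.79024796
d2 = d1 - sigma * sqrt(T) = -0.90858109
exp(-rT) = 0.99858490; exp(-qT) = 1.00000000
C = S_0 * exp(-qT) * N(d1) - K * exp(-rT) * N(d2)
N(d1) = 0.21469149; N(d2) = 0.18178565
C = 8.7600 * 1.00000000 * 0.21469149 - 9.7000 * 0.99858490 * 0.18178565 = 0.1199

Answer: Price = 0.1199


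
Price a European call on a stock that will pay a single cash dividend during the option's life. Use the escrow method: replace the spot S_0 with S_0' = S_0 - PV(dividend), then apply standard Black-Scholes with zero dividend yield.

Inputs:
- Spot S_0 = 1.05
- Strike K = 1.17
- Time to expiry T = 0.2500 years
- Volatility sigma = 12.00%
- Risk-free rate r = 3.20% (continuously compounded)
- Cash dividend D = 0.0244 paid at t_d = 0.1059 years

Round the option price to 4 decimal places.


PV(D) = D * exp(-r * t_d) = 0.0244 * 0.99661694 = 0.02431745
S_0' = S_0 - PV(D) = 1.0500 - 0.02431745 = 1.02568255
d1 = (ln(S_0'/K) + (r + sigma^2/2)*T) / (sigma*sqrt(T)) = -2.03075764
d2 = d1 - sigma*sqrt(T) = -2.09075764
exp(-rT) = 0.99203191
N(d1) = 0.02113979; N(d2) = 0.01827490
C = S_0' * N(d1) - K * exp(-rT) * N(d2) = 1.02568255 * 0.02113979 - 1.1700 * 0.99203191 * 0.01827490 = 0.0005

Answer: Price = 0.0005


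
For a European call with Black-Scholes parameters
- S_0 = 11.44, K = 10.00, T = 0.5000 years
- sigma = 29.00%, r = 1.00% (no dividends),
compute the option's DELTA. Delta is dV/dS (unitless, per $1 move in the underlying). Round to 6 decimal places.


Answer: Delta = 0.783177

Derivation:
d1 = 0.7829666253; d2 = 0.5779056588
phi(d1) = 0.2936235127; exp(-qT) = 1.0000000000; exp(-rT) = 0.9950124792
N(d1) = 0.7831766445
Delta = exp(-qT) * N(d1) = 1.0000000000 * 0.7831766445 = 0.783177


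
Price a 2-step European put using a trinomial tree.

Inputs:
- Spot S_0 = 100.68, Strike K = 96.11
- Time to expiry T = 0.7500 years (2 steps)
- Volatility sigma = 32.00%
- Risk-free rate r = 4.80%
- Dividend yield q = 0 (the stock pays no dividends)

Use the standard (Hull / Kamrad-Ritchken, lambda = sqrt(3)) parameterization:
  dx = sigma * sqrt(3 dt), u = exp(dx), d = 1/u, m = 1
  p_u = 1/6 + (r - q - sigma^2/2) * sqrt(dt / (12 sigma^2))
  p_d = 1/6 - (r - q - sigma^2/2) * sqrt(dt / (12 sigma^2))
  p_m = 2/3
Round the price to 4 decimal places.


Answer: Price = V(0,0) = 6.5201

Derivation:
dt = T/N = 0.375000; dx = sigma*sqrt(3*dt) = 0.339411
u = exp(dx) = 1.404121; d = 1/u = 0.712189
p_u = 0.164899, p_m = 0.666667, p_d = 0.168434
Discount per step: exp(-r*dt) = 0.982161
Stock lattice S(k, j) with j the centered position index:
  k=0: S(0,+0) = 100.6800
  k=1: S(1,-1) = 71.7032; S(1,+0) = 100.6800; S(1,+1) = 141.3669
  k=2: S(2,-2) = 51.0663; S(2,-1) = 71.7032; S(2,+0) = 100.6800; S(2,+1) = 141.3669; S(2,+2) = 198.4961
Terminal payoffs V(N, j) = max(K - S_T, 0):
  V(2,-2) = 45.043707; V(2,-1) = 24.406761; V(2,+0) = 0.000000; V(2,+1) = 0.000000; V(2,+2) = 0.000000
Backward induction: V(k, j) = exp(-r*dt) * [p_u * V(k+1, j+1) + p_m * V(k+1, j) + p_d * V(k+1, j-1)]
  V(1,-1) = exp(-r*dt) * [p_u*0.000000 + p_m*24.406761 + p_d*45.043707] = 23.432482
  V(1,+0) = exp(-r*dt) * [p_u*0.000000 + p_m*0.000000 + p_d*24.406761] = 4.037604
  V(1,+1) = exp(-r*dt) * [p_u*0.000000 + p_m*0.000000 + p_d*0.000000] = 0.000000
  V(0,+0) = exp(-r*dt) * [p_u*0.000000 + p_m*4.037604 + p_d*23.432482] = 6.520148


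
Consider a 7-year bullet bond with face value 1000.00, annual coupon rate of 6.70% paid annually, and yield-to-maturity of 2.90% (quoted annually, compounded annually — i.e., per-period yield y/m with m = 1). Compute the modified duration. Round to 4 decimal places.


Answer: Modified duration = 5.7781

Derivation:
Coupon per period c = face * coupon_rate / m = 67.000000
Periods per year m = 1; per-period yield y/m = 0.029000
Number of cashflows N = 7
Cashflows (t years, CF_t, discount factor 1/(1+y/m)^(m*t), PV):
  t = 1.0000: CF_t = 67.000000, DF = 0.971817, PV = 65.111759
  t = 2.0000: CF_t = 67.000000, DF = 0.944429, PV = 63.276734
  t = 3.0000: CF_t = 67.000000, DF = 0.917812, PV = 61.493424
  t = 4.0000: CF_t = 67.000000, DF = 0.891946, PV = 59.760374
  t = 5.0000: CF_t = 67.000000, DF = 0.866808, PV = 58.076165
  t = 6.0000: CF_t = 67.000000, DF = 0.842379, PV = 56.439422
  t = 7.0000: CF_t = 1067.000000, DF = 0.818639, PV = 873.487704
Price P = sum_t PV_t = 1237.645582
First compute Macaulay numerator sum_t t * PV_t:
  t * PV_t at t = 1.0000: 65.111759
  t * PV_t at t = 2.0000: 126.553467
  t * PV_t at t = 3.0000: 184.480273
  t * PV_t at t = 4.0000: 239.041494
  t * PV_t at t = 5.0000: 290.380824
  t * PV_t at t = 6.0000: 338.636529
  t * PV_t at t = 7.0000: 6114.413931
Macaulay duration D = 7358.618279 / 1237.645582 = 5.945659
Modified duration = D / (1 + y/m) = 5.945659 / (1 + 0.029000) = 5.778094


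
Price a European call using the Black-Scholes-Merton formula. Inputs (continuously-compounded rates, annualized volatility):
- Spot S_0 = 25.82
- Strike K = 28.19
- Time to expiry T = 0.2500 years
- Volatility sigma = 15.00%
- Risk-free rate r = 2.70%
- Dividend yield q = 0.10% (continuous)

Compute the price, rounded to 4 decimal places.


d1 = (ln(S/K) + (r - q + 0.5*sigma^2) * T) / (sigma * sqrt(T)) = -1.04673893
d2 = d1 - sigma * sqrt(T) = -1.12173893
exp(-rT) = 0.99327273; exp(-qT) = 0.99975003
C = S_0 * exp(-qT) * N(d1) - K * exp(-rT) * N(d2)
N(d1) = 0.14761000; N(d2) = 0.13098673
C = 25.8200 * 0.99975003 * 0.14761000 - 28.1900 * 0.99327273 * 0.13098673 = 0.1427

Answer: Price = 0.1427


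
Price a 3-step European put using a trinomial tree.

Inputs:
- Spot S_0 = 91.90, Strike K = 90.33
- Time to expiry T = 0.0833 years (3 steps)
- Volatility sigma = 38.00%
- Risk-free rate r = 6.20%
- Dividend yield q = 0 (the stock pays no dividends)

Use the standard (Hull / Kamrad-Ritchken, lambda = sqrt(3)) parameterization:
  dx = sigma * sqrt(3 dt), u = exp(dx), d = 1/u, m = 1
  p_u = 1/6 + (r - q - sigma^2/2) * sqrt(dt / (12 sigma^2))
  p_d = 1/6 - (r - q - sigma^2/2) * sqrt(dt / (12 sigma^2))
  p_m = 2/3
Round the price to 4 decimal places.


Answer: Price = V(0,0) = 2.9299

Derivation:
dt = T/N = 0.027767; dx = sigma*sqrt(3*dt) = 0.109675
u = exp(dx) = 1.115915; d = 1/u = 0.896126
p_u = 0.165375, p_m = 0.666667, p_d = 0.167958
Discount per step: exp(-r*dt) = 0.998280
Stock lattice S(k, j) with j the centered position index:
  k=0: S(0,+0) = 91.9000
  k=1: S(1,-1) = 82.3539; S(1,+0) = 91.9000; S(1,+1) = 102.5526
  k=2: S(2,-2) = 73.7995; S(2,-1) = 82.3539; S(2,+0) = 91.9000; S(2,+1) = 102.5526; S(2,+2) = 114.4400
  k=3: S(3,-3) = 66.1336; S(3,-2) = 73.7995; S(3,-1) = 82.3539; S(3,+0) = 91.9000; S(3,+1) = 102.5526; S(3,+2) = 114.4400; S(3,+3) = 127.7052
Terminal payoffs V(N, j) = max(K - S_T, 0):
  V(3,-3) = 24.196383; V(3,-2) = 16.530511; V(3,-1) = 7.976050; V(3,+0) = 0.000000; V(3,+1) = 0.000000; V(3,+2) = 0.000000; V(3,+3) = 0.000000
Backward induction: V(k, j) = exp(-r*dt) * [p_u * V(k+1, j+1) + p_m * V(k+1, j) + p_d * V(k+1, j-1)]
  V(2,-2) = exp(-r*dt) * [p_u*7.976050 + p_m*16.530511 + p_d*24.196383] = 16.375141
  V(2,-1) = exp(-r*dt) * [p_u*0.000000 + p_m*7.976050 + p_d*16.530511] = 8.079874
  V(2,+0) = exp(-r*dt) * [p_u*0.000000 + p_m*0.000000 + p_d*7.976050] = 1.337336
  V(2,+1) = exp(-r*dt) * [p_u*0.000000 + p_m*0.000000 + p_d*0.000000] = 0.000000
  V(2,+2) = exp(-r*dt) * [p_u*0.000000 + p_m*0.000000 + p_d*0.000000] = 0.000000
  V(1,-1) = exp(-r*dt) * [p_u*1.337336 + p_m*8.079874 + p_d*16.375141] = 8.343703
  V(1,+0) = exp(-r*dt) * [p_u*0.000000 + p_m*1.337336 + p_d*8.079874] = 2.244768
  V(1,+1) = exp(-r*dt) * [p_u*0.000000 + p_m*0.000000 + p_d*1.337336] = 0.224230
  V(0,+0) = exp(-r*dt) * [p_u*0.224230 + p_m*2.244768 + p_d*8.343703] = 2.929936


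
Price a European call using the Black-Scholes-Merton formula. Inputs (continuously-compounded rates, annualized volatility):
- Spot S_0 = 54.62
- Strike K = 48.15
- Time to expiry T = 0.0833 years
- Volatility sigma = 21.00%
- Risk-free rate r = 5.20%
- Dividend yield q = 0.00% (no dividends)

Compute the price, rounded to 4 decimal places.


d1 = (ln(S/K) + (r - q + 0.5*sigma^2) * T) / (sigma * sqrt(T)) = 2.18195183
d2 = d1 - sigma * sqrt(T) = 2.12134218
exp(-rT) = 0.99567777; exp(-qT) = 1.00000000
C = S_0 * exp(-qT) * N(d1) - K * exp(-rT) * N(d2)
N(d1) = 0.98544346; N(d2) = 0.98305349
C = 54.6200 * 1.00000000 * 0.98544346 - 48.1500 * 0.99567777 * 0.98305349 = 6.6955

Answer: Price = 6.6955


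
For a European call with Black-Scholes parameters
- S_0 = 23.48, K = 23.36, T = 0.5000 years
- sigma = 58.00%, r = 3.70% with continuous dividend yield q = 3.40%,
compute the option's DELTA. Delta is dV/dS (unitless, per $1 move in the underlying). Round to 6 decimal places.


d1 = 0.2212118633; d2 = -0.1889100698
phi(d1) = 0.3892996679; exp(-qT) = 0.9831436846; exp(-rT) = 0.9816700746
N(d1) = 0.5875362638
Delta = exp(-qT) * N(d1) = 0.9831436846 * 0.5875362638 = 0.577633

Answer: Delta = 0.577633


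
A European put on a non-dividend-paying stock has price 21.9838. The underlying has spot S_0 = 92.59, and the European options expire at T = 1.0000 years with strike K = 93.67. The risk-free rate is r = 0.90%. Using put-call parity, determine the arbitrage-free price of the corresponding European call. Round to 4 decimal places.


Put-call parity: C - P = S_0 * exp(-qT) - K * exp(-rT).
S_0 * exp(-qT) = 92.5900 * 1.00000000 = 92.59000000
K * exp(-rT) = 93.6700 * 0.99104038 = 92.83075228
C = P + S*exp(-qT) - K*exp(-rT)
C = 21.9838 + 92.59000000 - 92.83075228 = 21.7430

Answer: Call price = 21.7430


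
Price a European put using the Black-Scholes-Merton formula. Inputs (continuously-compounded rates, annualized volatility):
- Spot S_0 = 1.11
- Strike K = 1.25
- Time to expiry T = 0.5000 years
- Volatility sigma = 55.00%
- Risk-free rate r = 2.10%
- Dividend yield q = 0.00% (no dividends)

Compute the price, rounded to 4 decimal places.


d1 = (ln(S/K) + (r - q + 0.5*sigma^2) * T) / (sigma * sqrt(T)) = -0.08397481
d2 = d1 - sigma * sqrt(T) = -0.47288354
exp(-rT) = 0.98955493; exp(-qT) = 1.00000000
P = K * exp(-rT) * N(-d2) - S_0 * exp(-qT) * N(-d1)
N(-d1) = 0.53346177; N(-d2) = 0.68185186
P = 1.2500 * 0.98955493 * 0.68185186 - 1.1100 * 1.00000000 * 0.53346177 = 0.2513

Answer: Price = 0.2513


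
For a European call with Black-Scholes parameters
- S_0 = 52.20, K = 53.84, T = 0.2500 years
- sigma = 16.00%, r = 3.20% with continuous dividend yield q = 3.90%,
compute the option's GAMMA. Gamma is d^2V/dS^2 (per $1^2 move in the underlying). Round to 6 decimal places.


d1 = -0.3685523806; d2 = -0.4485523806
phi(d1) = 0.3727475263; exp(-qT) = 0.9902973771; exp(-rT) = 0.9920319148
Gamma = exp(-qT) * phi(d1) / (S * sigma * sqrt(T)) = 0.9902973771 * 0.3727475263 / (52.2000 * 0.1600 * 0.5000000000) = 0.088393

Answer: Gamma = 0.088393


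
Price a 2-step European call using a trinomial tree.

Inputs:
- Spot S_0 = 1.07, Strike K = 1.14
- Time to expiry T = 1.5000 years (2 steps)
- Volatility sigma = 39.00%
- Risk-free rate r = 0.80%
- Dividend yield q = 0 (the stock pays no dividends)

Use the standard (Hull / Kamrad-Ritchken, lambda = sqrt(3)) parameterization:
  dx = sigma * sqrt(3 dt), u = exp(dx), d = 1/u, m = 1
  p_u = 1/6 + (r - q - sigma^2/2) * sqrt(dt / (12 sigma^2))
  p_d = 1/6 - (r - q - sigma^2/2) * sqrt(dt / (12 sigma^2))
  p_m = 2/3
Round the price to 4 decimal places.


Answer: Price = V(0,0) = 0.1611

Derivation:
dt = T/N = 0.750000; dx = sigma*sqrt(3*dt) = 0.585000
u = exp(dx) = 1.794991; d = 1/u = 0.557106
p_u = 0.123045, p_m = 0.666667, p_d = 0.210288
Discount per step: exp(-r*dt) = 0.994018
Stock lattice S(k, j) with j the centered position index:
  k=0: S(0,+0) = 1.0700
  k=1: S(1,-1) = 0.5961; S(1,+0) = 1.0700; S(1,+1) = 1.9206
  k=2: S(2,-2) = 0.3321; S(2,-1) = 0.5961; S(2,+0) = 1.0700; S(2,+1) = 1.9206; S(2,+2) = 3.4475
Terminal payoffs V(N, j) = max(S_T - K, 0):
  V(2,-2) = 0.000000; V(2,-1) = 0.000000; V(2,+0) = 0.000000; V(2,+1) = 0.780640; V(2,+2) = 2.307532
Backward induction: V(k, j) = exp(-r*dt) * [p_u * V(k+1, j+1) + p_m * V(k+1, j) + p_d * V(k+1, j-1)]
  V(1,-1) = exp(-r*dt) * [p_u*0.000000 + p_m*0.000000 + p_d*0.000000] = 0.000000
  V(1,+0) = exp(-r*dt) * [p_u*0.780640 + p_m*0.000000 + p_d*0.000000] = 0.095479
  V(1,+1) = exp(-r*dt) * [p_u*2.307532 + p_m*0.780640 + p_d*0.000000] = 0.799545
  V(0,+0) = exp(-r*dt) * [p_u*0.799545 + p_m*0.095479 + p_d*0.000000] = 0.161063


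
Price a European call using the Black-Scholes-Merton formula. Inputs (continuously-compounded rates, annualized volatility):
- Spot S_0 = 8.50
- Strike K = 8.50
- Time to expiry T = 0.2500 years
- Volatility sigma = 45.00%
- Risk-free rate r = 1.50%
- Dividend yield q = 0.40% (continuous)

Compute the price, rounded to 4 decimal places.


d1 = (ln(S/K) + (r - q + 0.5*sigma^2) * T) / (sigma * sqrt(T)) = 0.12472222
d2 = d1 - sigma * sqrt(T) = -0.10027778
exp(-rT) = 0.99625702; exp(-qT) = 0.99900050
C = S_0 * exp(-qT) * N(d1) - K * exp(-rT) * N(d2)
N(d1) = 0.54962827; N(d2) = 0.46006190
C = 8.5000 * 0.99900050 * 0.54962827 - 8.5000 * 0.99625702 * 0.46006190 = 0.7713

Answer: Price = 0.7713


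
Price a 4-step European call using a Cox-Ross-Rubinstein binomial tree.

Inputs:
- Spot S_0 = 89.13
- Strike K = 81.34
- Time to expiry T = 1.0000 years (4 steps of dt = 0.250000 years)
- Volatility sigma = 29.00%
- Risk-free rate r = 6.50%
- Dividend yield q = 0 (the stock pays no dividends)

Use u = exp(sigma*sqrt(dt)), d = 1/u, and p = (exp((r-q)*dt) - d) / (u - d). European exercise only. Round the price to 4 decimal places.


Answer: Price = V(0,0) = 17.6271

Derivation:
dt = T/N = 0.250000
u = exp(sigma*sqrt(dt)) = 1.156040; d = 1/u = 0.865022
p = (exp((r-q)*dt) - d) / (u - d) = 0.520108
Discount per step: exp(-r*dt) = 0.983881
Stock lattice S(k, i) with i counting down-moves:
  k=0: S(0,0) = 89.1300
  k=1: S(1,0) = 103.0378; S(1,1) = 77.0994
  k=2: S(2,0) = 119.1158; S(2,1) = 89.1300; S(2,2) = 66.6927
  k=3: S(3,0) = 137.7026; S(3,1) = 103.0378; S(3,2) = 77.0994; S(3,3) = 57.6907
  k=4: S(4,0) = 159.1896; S(4,1) = 119.1158; S(4,2) = 89.1300; S(4,3) = 66.6927; S(4,4) = 49.9037
Terminal payoffs V(N, i) = max(S_T - K, 0):
  V(4,0) = 77.849605; V(4,1) = 37.775782; V(4,2) = 7.790000; V(4,3) = 0.000000; V(4,4) = 0.000000
Backward induction: V(k, i) = exp(-r*dt) * [p * V(k+1, i) + (1-p) * V(k+1, i+1)].
  V(3,0) = exp(-r*dt) * [p*77.849605 + (1-p)*37.775782] = 57.673651
  V(3,1) = exp(-r*dt) * [p*37.775782 + (1-p)*7.790000] = 23.008900
  V(3,2) = exp(-r*dt) * [p*7.790000 + (1-p)*0.000000] = 3.986335
  V(3,3) = exp(-r*dt) * [p*0.000000 + (1-p)*0.000000] = 0.000000
  V(2,0) = exp(-r*dt) * [p*57.673651 + (1-p)*23.008900] = 40.376836
  V(2,1) = exp(-r*dt) * [p*23.008900 + (1-p)*3.986335] = 13.656397
  V(2,2) = exp(-r*dt) * [p*3.986335 + (1-p)*0.000000] = 2.039906
  V(1,0) = exp(-r*dt) * [p*40.376836 + (1-p)*13.656397] = 27.109782
  V(1,1) = exp(-r*dt) * [p*13.656397 + (1-p)*2.039906] = 7.951471
  V(0,0) = exp(-r*dt) * [p*27.109782 + (1-p)*7.951471] = 17.627084


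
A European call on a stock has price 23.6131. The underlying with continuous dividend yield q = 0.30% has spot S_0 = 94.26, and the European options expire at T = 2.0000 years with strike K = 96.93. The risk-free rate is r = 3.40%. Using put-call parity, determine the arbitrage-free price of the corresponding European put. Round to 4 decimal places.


Answer: Put price = 20.4748

Derivation:
Put-call parity: C - P = S_0 * exp(-qT) - K * exp(-rT).
S_0 * exp(-qT) = 94.2600 * 0.99401796 = 93.69613329
K * exp(-rT) = 96.9300 * 0.93426047 = 90.55786770
P = C - S*exp(-qT) + K*exp(-rT)
P = 23.6131 - 93.69613329 + 90.55786770 = 20.4748


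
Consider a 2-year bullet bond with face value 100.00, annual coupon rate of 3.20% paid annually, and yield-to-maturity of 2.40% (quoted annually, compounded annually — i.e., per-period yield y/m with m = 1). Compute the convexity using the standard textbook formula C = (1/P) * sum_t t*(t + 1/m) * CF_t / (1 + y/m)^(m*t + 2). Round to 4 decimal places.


Coupon per period c = face * coupon_rate / m = 3.200000
Periods per year m = 1; per-period yield y/m = 0.024000
Number of cashflows N = 2
Cashflows (t years, CF_t, discount factor 1/(1+y/m)^(m*t), PV):
  t = 1.0000: CF_t = 3.200000, DF = 0.976562, PV = 3.125000
  t = 2.0000: CF_t = 103.200000, DF = 0.953674, PV = 98.419189
Price P = sum_t PV_t = 101.544189
Convexity numerator sum_t t*(t + 1/m) * CF_t / (1+y/m)^(m*t + 2):
  t = 1.0000: term = 5.960464
  t = 2.0000: term = 563.159119
Convexity = (1/P) * sum = 569.119584 / 101.544189 = 5.604649

Answer: Convexity = 5.6046


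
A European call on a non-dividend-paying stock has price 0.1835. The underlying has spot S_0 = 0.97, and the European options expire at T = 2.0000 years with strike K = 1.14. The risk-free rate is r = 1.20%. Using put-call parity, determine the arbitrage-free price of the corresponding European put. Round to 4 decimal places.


Answer: Put price = 0.3265

Derivation:
Put-call parity: C - P = S_0 * exp(-qT) - K * exp(-rT).
S_0 * exp(-qT) = 0.9700 * 1.00000000 = 0.97000000
K * exp(-rT) = 1.1400 * 0.97628571 = 1.11296571
P = C - S*exp(-qT) + K*exp(-rT)
P = 0.1835 - 0.97000000 + 1.11296571 = 0.3265


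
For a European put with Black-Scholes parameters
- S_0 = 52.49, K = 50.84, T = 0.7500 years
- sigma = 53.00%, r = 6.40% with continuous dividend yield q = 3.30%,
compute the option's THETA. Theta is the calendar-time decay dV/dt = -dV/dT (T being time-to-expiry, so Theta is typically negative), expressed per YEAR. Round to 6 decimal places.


d1 = 0.3497364157; d2 = -0.1092570483
phi(d1) = 0.3752749531; exp(-qT) = 0.9755537700; exp(-rT) = 0.9531337871
Theta = -S*exp(-qT)*phi(d1)*sigma/(2*sqrt(T)) + r*K*exp(-rT)*N(-d2) - q*S*exp(-qT)*N(-d1)
N(-d1) = 0.3632682608; N(-d2) = 0.5435006935; sqrt(T) = 0.8660254038
Term 1 = -52.4900 * 0.9755537700 * 0.3752749531 * 0.5300 / (2 * 0.8660254038) = -5.8802068807
Term 2 = 0.0640 * 50.8400 * 0.9531337871 * 0.5435006935 = 1.6855416300
Term 3 = -0.0330 * 52.4900 * 0.9755537700 * 0.3632682608 = -0.6138597793
Theta = -5.8802068807 + (1.6855416300) + (-0.6138597793) = -4.808525

Answer: Theta = -4.808525


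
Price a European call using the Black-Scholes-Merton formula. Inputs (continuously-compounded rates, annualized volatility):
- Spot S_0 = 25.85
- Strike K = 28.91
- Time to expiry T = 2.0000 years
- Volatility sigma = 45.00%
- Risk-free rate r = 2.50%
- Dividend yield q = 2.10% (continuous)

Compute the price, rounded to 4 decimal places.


d1 = (ln(S/K) + (r - q + 0.5*sigma^2) * T) / (sigma * sqrt(T)) = 0.15497116
d2 = d1 - sigma * sqrt(T) = -0.48142494
exp(-rT) = 0.95122942; exp(-qT) = 0.95886978
C = S_0 * exp(-qT) * N(d1) - K * exp(-rT) * N(d2)
N(d1) = 0.56157797; N(d2) = 0.31510726
C = 25.8500 * 0.95886978 * 0.56157797 - 28.9100 * 0.95122942 * 0.31510726 = 5.2542

Answer: Price = 5.2542


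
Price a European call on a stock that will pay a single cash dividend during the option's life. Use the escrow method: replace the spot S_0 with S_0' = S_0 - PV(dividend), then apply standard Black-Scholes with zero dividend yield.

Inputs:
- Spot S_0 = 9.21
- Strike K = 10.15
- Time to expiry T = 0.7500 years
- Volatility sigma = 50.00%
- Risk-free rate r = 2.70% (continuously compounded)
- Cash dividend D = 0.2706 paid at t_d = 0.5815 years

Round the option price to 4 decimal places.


PV(D) = D * exp(-r * t_d) = 0.2706 * 0.98442211 = 0.26638462
S_0' = S_0 - PV(D) = 9.2100 - 0.26638462 = 8.94361538
d1 = (ln(S_0'/K) + (r + sigma^2/2)*T) / (sigma*sqrt(T)) = -0.02894556
d2 = d1 - sigma*sqrt(T) = -0.46195826
exp(-rT) = 0.97995365
N(d1) = 0.48845401; N(d2) = 0.32205563
C = S_0' * N(d1) - K * exp(-rT) * N(d2) = 8.94361538 * 0.48845401 - 10.1500 * 0.97995365 * 0.32205563 = 1.1652

Answer: Price = 1.1652


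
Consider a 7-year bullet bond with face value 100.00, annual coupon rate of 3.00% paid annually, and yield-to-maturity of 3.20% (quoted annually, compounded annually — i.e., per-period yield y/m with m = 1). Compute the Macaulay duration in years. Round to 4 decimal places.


Coupon per period c = face * coupon_rate / m = 3.000000
Periods per year m = 1; per-period yield y/m = 0.032000
Number of cashflows N = 7
Cashflows (t years, CF_t, discount factor 1/(1+y/m)^(m*t), PV):
  t = 1.0000: CF_t = 3.000000, DF = 0.968992, PV = 2.906977
  t = 2.0000: CF_t = 3.000000, DF = 0.938946, PV = 2.816838
  t = 3.0000: CF_t = 3.000000, DF = 0.909831, PV = 2.729494
  t = 4.0000: CF_t = 3.000000, DF = 0.881620, PV = 2.644859
  t = 5.0000: CF_t = 3.000000, DF = 0.854283, PV = 2.562848
  t = 6.0000: CF_t = 3.000000, DF = 0.827793, PV = 2.483379
  t = 7.0000: CF_t = 103.000000, DF = 0.802125, PV = 82.618888
Price P = sum_t PV_t = 98.763282
Macaulay numerator sum_t t * PV_t:
  t * PV_t at t = 1.0000: 2.906977
  t * PV_t at t = 2.0000: 5.633676
  t * PV_t at t = 3.0000: 8.188482
  t * PV_t at t = 4.0000: 10.579435
  t * PV_t at t = 5.0000: 12.814238
  t * PV_t at t = 6.0000: 14.900276
  t * PV_t at t = 7.0000: 578.332214
Macaulay duration D = (sum_t t * PV_t) / P = 633.355297 / 98.763282 = 6.412862

Answer: Macaulay duration = 6.4129 years


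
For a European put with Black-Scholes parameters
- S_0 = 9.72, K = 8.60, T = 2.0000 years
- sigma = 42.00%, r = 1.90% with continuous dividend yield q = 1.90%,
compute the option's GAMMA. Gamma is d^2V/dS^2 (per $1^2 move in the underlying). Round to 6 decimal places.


Answer: Gamma = 0.058616

Derivation:
d1 = 0.5030953887; d2 = -0.0908743074
phi(d1) = 0.3515191746; exp(-qT) = 0.9627129409; exp(-rT) = 0.9627129409
Gamma = exp(-qT) * phi(d1) / (S * sigma * sqrt(T)) = 0.9627129409 * 0.3515191746 / (9.7200 * 0.4200 * 1.4142135624) = 0.058616


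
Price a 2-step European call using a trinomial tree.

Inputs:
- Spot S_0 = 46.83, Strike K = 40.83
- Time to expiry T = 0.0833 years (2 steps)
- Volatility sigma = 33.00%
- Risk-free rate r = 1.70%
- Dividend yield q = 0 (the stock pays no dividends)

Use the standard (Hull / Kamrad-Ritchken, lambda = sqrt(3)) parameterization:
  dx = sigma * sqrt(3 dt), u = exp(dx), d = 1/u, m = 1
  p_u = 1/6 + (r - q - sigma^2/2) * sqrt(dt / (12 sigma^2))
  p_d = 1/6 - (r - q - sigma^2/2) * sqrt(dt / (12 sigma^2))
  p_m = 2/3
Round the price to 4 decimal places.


Answer: Price = V(0,0) = 6.1700

Derivation:
dt = T/N = 0.041650; dx = sigma*sqrt(3*dt) = 0.116649
u = exp(dx) = 1.123725; d = 1/u = 0.889897
p_u = 0.159981, p_m = 0.666667, p_d = 0.173352
Discount per step: exp(-r*dt) = 0.999292
Stock lattice S(k, j) with j the centered position index:
  k=0: S(0,+0) = 46.8300
  k=1: S(1,-1) = 41.6739; S(1,+0) = 46.8300; S(1,+1) = 52.6241
  k=2: S(2,-2) = 37.0855; S(2,-1) = 41.6739; S(2,+0) = 46.8300; S(2,+1) = 52.6241; S(2,+2) = 59.1350
Terminal payoffs V(N, j) = max(S_T - K, 0):
  V(2,-2) = 0.000000; V(2,-1) = 0.843888; V(2,+0) = 6.000000; V(2,+1) = 11.794053; V(2,+2) = 18.304978
Backward induction: V(k, j) = exp(-r*dt) * [p_u * V(k+1, j+1) + p_m * V(k+1, j) + p_d * V(k+1, j-1)]
  V(1,-1) = exp(-r*dt) * [p_u*6.000000 + p_m*0.843888 + p_d*0.000000] = 1.521399
  V(1,+0) = exp(-r*dt) * [p_u*11.794053 + p_m*6.000000 + p_d*0.843888] = 6.028842
  V(1,+1) = exp(-r*dt) * [p_u*18.304978 + p_m*11.794053 + p_d*6.000000] = 11.822889
  V(0,+0) = exp(-r*dt) * [p_u*11.822889 + p_m*6.028842 + p_d*1.521399] = 6.170032


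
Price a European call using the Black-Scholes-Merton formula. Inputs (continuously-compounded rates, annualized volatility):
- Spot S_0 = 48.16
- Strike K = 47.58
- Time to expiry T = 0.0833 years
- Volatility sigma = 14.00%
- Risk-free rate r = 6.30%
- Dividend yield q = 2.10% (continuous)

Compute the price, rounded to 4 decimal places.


Answer: Price = 1.1981

Derivation:
d1 = (ln(S/K) + (r - q + 0.5*sigma^2) * T) / (sigma * sqrt(T)) = 0.40664899
d2 = d1 - sigma * sqrt(T) = 0.36624256
exp(-rT) = 0.99476585; exp(-qT) = 0.99825223
C = S_0 * exp(-qT) * N(d1) - K * exp(-rT) * N(d2)
N(d1) = 0.65786710; N(d2) = 0.64290796
C = 48.1600 * 0.99825223 * 0.65786710 - 47.5800 * 0.99476585 * 0.64290796 = 1.1981


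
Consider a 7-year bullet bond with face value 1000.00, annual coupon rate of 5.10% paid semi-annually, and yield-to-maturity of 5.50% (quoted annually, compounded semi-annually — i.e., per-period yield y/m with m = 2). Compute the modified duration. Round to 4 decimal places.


Coupon per period c = face * coupon_rate / m = 25.500000
Periods per year m = 2; per-period yield y/m = 0.027500
Number of cashflows N = 14
Cashflows (t years, CF_t, discount factor 1/(1+y/m)^(m*t), PV):
  t = 0.5000: CF_t = 25.500000, DF = 0.973236, PV = 24.817518
  t = 1.0000: CF_t = 25.500000, DF = 0.947188, PV = 24.153302
  t = 1.5000: CF_t = 25.500000, DF = 0.921838, PV = 23.506864
  t = 2.0000: CF_t = 25.500000, DF = 0.897166, PV = 22.877726
  t = 2.5000: CF_t = 25.500000, DF = 0.873154, PV = 22.265427
  t = 3.0000: CF_t = 25.500000, DF = 0.849785, PV = 21.669515
  t = 3.5000: CF_t = 25.500000, DF = 0.827041, PV = 21.089553
  t = 4.0000: CF_t = 25.500000, DF = 0.804906, PV = 20.525112
  t = 4.5000: CF_t = 25.500000, DF = 0.783364, PV = 19.975778
  t = 5.0000: CF_t = 25.500000, DF = 0.762398, PV = 19.441147
  t = 5.5000: CF_t = 25.500000, DF = 0.741993, PV = 18.920824
  t = 6.0000: CF_t = 25.500000, DF = 0.722134, PV = 18.414427
  t = 6.5000: CF_t = 25.500000, DF = 0.702807, PV = 17.921584
  t = 7.0000: CF_t = 1025.500000, DF = 0.683997, PV = 701.439207
Price P = sum_t PV_t = 977.017984
First compute Macaulay numerator sum_t t * PV_t:
  t * PV_t at t = 0.5000: 12.408759
  t * PV_t at t = 1.0000: 24.153302
  t * PV_t at t = 1.5000: 35.260296
  t * PV_t at t = 2.0000: 45.755452
  t * PV_t at t = 2.5000: 55.663567
  t * PV_t at t = 3.0000: 65.008546
  t * PV_t at t = 3.5000: 73.813434
  t * PV_t at t = 4.0000: 82.100448
  t * PV_t at t = 4.5000: 89.891002
  t * PV_t at t = 5.0000: 97.205733
  t * PV_t at t = 5.5000: 104.064532
  t * PV_t at t = 6.0000: 110.486563
  t * PV_t at t = 6.5000: 116.490294
  t * PV_t at t = 7.0000: 4910.074448
Macaulay duration D = 5822.376376 / 977.017984 = 5.959334
Modified duration = D / (1 + y/m) = 5.959334 / (1 + 0.027500) = 5.799838

Answer: Modified duration = 5.7998


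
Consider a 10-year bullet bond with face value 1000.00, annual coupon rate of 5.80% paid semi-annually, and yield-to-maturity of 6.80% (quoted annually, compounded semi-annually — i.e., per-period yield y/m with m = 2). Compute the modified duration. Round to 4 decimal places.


Coupon per period c = face * coupon_rate / m = 29.000000
Periods per year m = 2; per-period yield y/m = 0.034000
Number of cashflows N = 20
Cashflows (t years, CF_t, discount factor 1/(1+y/m)^(m*t), PV):
  t = 0.5000: CF_t = 29.000000, DF = 0.967118, PV = 28.046422
  t = 1.0000: CF_t = 29.000000, DF = 0.935317, PV = 27.124199
  t = 1.5000: CF_t = 29.000000, DF = 0.904562, PV = 26.232301
  t = 2.0000: CF_t = 29.000000, DF = 0.874818, PV = 25.369730
  t = 2.5000: CF_t = 29.000000, DF = 0.846052, PV = 24.535522
  t = 3.0000: CF_t = 29.000000, DF = 0.818233, PV = 23.728745
  t = 3.5000: CF_t = 29.000000, DF = 0.791327, PV = 22.948496
  t = 4.0000: CF_t = 29.000000, DF = 0.765307, PV = 22.193903
  t = 4.5000: CF_t = 29.000000, DF = 0.740142, PV = 21.464123
  t = 5.0000: CF_t = 29.000000, DF = 0.715805, PV = 20.758339
  t = 5.5000: CF_t = 29.000000, DF = 0.692268, PV = 20.075764
  t = 6.0000: CF_t = 29.000000, DF = 0.669505, PV = 19.415632
  t = 6.5000: CF_t = 29.000000, DF = 0.647490, PV = 18.777207
  t = 7.0000: CF_t = 29.000000, DF = 0.626199, PV = 18.159775
  t = 7.5000: CF_t = 29.000000, DF = 0.605608, PV = 17.562645
  t = 8.0000: CF_t = 29.000000, DF = 0.585695, PV = 16.985150
  t = 8.5000: CF_t = 29.000000, DF = 0.566436, PV = 16.426644
  t = 9.0000: CF_t = 29.000000, DF = 0.547810, PV = 15.886503
  t = 9.5000: CF_t = 29.000000, DF = 0.529797, PV = 15.364123
  t = 10.0000: CF_t = 1029.000000, DF = 0.512377, PV = 527.235445
Price P = sum_t PV_t = 928.290666
First compute Macaulay numerator sum_t t * PV_t:
  t * PV_t at t = 0.5000: 14.023211
  t * PV_t at t = 1.0000: 27.124199
  t * PV_t at t = 1.5000: 39.348451
  t * PV_t at t = 2.0000: 50.739460
  t * PV_t at t = 2.5000: 61.338805
  t * PV_t at t = 3.0000: 71.186234
  t * PV_t at t = 3.5000: 80.319736
  t * PV_t at t = 4.0000: 88.775613
  t * PV_t at t = 4.5000: 96.588554
  t * PV_t at t = 5.0000: 103.791697
  t * PV_t at t = 5.5000: 110.416699
  t * PV_t at t = 6.0000: 116.493792
  t * PV_t at t = 6.5000: 122.051846
  t * PV_t at t = 7.0000: 127.118423
  t * PV_t at t = 7.5000: 131.719836
  t * PV_t at t = 8.0000: 135.881197
  t * PV_t at t = 8.5000: 139.626472
  t * PV_t at t = 9.0000: 142.978524
  t * PV_t at t = 9.5000: 145.959164
  t * PV_t at t = 10.0000: 5272.354453
Macaulay duration D = 7077.836366 / 928.290666 = 7.624591
Modified duration = D / (1 + y/m) = 7.624591 / (1 + 0.034000) = 7.373879

Answer: Modified duration = 7.3739


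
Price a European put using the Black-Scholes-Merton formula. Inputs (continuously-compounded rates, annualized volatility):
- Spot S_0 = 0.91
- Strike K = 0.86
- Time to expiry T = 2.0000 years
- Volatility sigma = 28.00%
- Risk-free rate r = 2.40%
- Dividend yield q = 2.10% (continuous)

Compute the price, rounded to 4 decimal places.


Answer: Price = 0.1080

Derivation:
d1 = (ln(S/K) + (r - q + 0.5*sigma^2) * T) / (sigma * sqrt(T)) = 0.35585707
d2 = d1 - sigma * sqrt(T) = -0.04012273
exp(-rT) = 0.95313379; exp(-qT) = 0.95886978
P = K * exp(-rT) * N(-d2) - S_0 * exp(-qT) * N(-d1)
N(-d1) = 0.36097380; N(-d2) = 0.51600236
P = 0.8600 * 0.95313379 * 0.51600236 - 0.9100 * 0.95886978 * 0.36097380 = 0.1080


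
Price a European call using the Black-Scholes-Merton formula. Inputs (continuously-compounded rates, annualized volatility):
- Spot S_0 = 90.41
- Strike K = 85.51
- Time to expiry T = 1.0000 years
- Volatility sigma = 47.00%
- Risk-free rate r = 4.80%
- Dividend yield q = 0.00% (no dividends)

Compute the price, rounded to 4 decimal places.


Answer: Price = 20.8035

Derivation:
d1 = (ln(S/K) + (r - q + 0.5*sigma^2) * T) / (sigma * sqrt(T)) = 0.45568415
d2 = d1 - sigma * sqrt(T) = -0.01431585
exp(-rT) = 0.95313379; exp(-qT) = 1.00000000
C = S_0 * exp(-qT) * N(d1) - K * exp(-rT) * N(d2)
N(d1) = 0.67569144; N(d2) = 0.49428900
C = 90.4100 * 1.00000000 * 0.67569144 - 85.5100 * 0.95313379 * 0.49428900 = 20.8035


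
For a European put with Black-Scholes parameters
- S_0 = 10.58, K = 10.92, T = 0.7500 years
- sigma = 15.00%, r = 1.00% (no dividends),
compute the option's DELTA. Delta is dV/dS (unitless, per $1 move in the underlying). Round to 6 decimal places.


Answer: Delta = -0.548077

Derivation:
d1 = -0.1208051082; d2 = -0.2507089187
phi(d1) = 0.3960418188; exp(-qT) = 1.0000000000; exp(-rT) = 0.9925280548
N(-d1) = 0.5480772980
Delta = -exp(-qT) * N(-d1) = -1.0000000000 * 0.5480772980 = -0.548077


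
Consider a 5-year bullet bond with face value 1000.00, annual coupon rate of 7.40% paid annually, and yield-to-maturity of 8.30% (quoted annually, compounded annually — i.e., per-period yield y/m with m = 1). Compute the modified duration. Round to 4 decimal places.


Coupon per period c = face * coupon_rate / m = 74.000000
Periods per year m = 1; per-period yield y/m = 0.083000
Number of cashflows N = 5
Cashflows (t years, CF_t, discount factor 1/(1+y/m)^(m*t), PV):
  t = 1.0000: CF_t = 74.000000, DF = 0.923361, PV = 68.328717
  t = 2.0000: CF_t = 74.000000, DF = 0.852596, PV = 63.092074
  t = 3.0000: CF_t = 74.000000, DF = 0.787254, PV = 58.256763
  t = 4.0000: CF_t = 74.000000, DF = 0.726919, PV = 53.792025
  t = 5.0000: CF_t = 1074.000000, DF = 0.671209, PV = 720.878376
Price P = sum_t PV_t = 964.347955
First compute Macaulay numerator sum_t t * PV_t:
  t * PV_t at t = 1.0000: 68.328717
  t * PV_t at t = 2.0000: 126.184149
  t * PV_t at t = 3.0000: 174.770289
  t * PV_t at t = 4.0000: 215.168100
  t * PV_t at t = 5.0000: 3604.391879
Macaulay duration D = 4188.843134 / 964.347955 = 4.343705
Modified duration = D / (1 + y/m) = 4.343705 / (1 + 0.083000) = 4.010808

Answer: Modified duration = 4.0108


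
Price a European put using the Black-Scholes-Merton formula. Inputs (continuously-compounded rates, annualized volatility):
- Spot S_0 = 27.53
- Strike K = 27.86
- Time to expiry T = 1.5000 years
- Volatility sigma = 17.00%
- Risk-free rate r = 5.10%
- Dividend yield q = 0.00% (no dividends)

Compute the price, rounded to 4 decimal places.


Answer: Price = 1.4554

Derivation:
d1 = (ln(S/K) + (r - q + 0.5*sigma^2) * T) / (sigma * sqrt(T)) = 0.41429685
d2 = d1 - sigma * sqrt(T) = 0.20609022
exp(-rT) = 0.92635291; exp(-qT) = 1.00000000
P = K * exp(-rT) * N(-d2) - S_0 * exp(-qT) * N(-d1)
N(-d1) = 0.33932836; N(-d2) = 0.41836022
P = 27.8600 * 0.92635291 * 0.41836022 - 27.5300 * 1.00000000 * 0.33932836 = 1.4554


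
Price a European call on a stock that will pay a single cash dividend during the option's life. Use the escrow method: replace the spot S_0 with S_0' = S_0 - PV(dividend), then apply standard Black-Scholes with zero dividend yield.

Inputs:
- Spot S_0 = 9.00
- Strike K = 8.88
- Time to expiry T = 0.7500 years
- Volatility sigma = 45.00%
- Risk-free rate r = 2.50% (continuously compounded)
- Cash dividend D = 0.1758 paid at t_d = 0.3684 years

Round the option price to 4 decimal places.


PV(D) = D * exp(-r * t_d) = 0.1758 * 0.99083228 = 0.17418832
S_0' = S_0 - PV(D) = 9.0000 - 0.17418832 = 8.82581168
d1 = (ln(S_0'/K) + (r + sigma^2/2)*T) / (sigma*sqrt(T)) = 0.22726179
d2 = d1 - sigma*sqrt(T) = -0.16244964
exp(-rT) = 0.98142469
N(d1) = 0.58988991; N(d2) = 0.43547589
C = S_0' * N(d1) - K * exp(-rT) * N(d2) = 8.82581168 * 0.58988991 - 8.8800 * 0.98142469 * 0.43547589 = 1.4111

Answer: Price = 1.4111


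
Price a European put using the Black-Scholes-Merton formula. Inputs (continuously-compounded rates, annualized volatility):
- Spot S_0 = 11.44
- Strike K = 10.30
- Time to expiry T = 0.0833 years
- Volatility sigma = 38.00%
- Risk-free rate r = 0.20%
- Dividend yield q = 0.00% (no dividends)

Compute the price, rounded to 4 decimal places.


Answer: Price = 0.1071

Derivation:
d1 = (ln(S/K) + (r - q + 0.5*sigma^2) * T) / (sigma * sqrt(T)) = 1.01347934
d2 = d1 - sigma * sqrt(T) = 0.90380473
exp(-rT) = 0.99983341; exp(-qT) = 1.00000000
P = K * exp(-rT) * N(-d2) - S_0 * exp(-qT) * N(-d1)
N(-d1) = 0.15541563; N(-d2) = 0.18304948
P = 10.3000 * 0.99983341 * 0.18304948 - 11.4400 * 1.00000000 * 0.15541563 = 0.1071


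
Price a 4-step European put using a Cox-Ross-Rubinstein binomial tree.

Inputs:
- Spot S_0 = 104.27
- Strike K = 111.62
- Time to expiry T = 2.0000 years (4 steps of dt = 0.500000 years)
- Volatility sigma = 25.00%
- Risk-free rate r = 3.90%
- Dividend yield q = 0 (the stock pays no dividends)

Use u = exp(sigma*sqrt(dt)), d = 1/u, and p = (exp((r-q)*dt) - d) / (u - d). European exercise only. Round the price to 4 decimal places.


dt = T/N = 0.500000
u = exp(sigma*sqrt(dt)) = 1.193365; d = 1/u = 0.837967
p = (exp((r-q)*dt) - d) / (u - d) = 0.511327
Discount per step: exp(-r*dt) = 0.980689
Stock lattice S(k, i) with i counting down-moves:
  k=0: S(0,0) = 104.2700
  k=1: S(1,0) = 124.4321; S(1,1) = 87.3748
  k=2: S(2,0) = 148.4929; S(2,1) = 104.2700; S(2,2) = 73.2172
  k=3: S(3,0) = 177.2062; S(3,1) = 124.4321; S(3,2) = 87.3748; S(3,3) = 61.3536
  k=4: S(4,0) = 211.4715; S(4,1) = 148.4929; S(4,2) = 104.2700; S(4,3) = 73.2172; S(4,4) = 51.4123
Terminal payoffs V(N, i) = max(K - S_T, 0):
  V(4,0) = 0.000000; V(4,1) = 0.000000; V(4,2) = 7.350000; V(4,3) = 38.402805; V(4,4) = 60.207728
Backward induction: V(k, i) = exp(-r*dt) * [p * V(k+1, i) + (1-p) * V(k+1, i+1)].
  V(3,0) = exp(-r*dt) * [p*0.000000 + (1-p)*0.000000] = 0.000000
  V(3,1) = exp(-r*dt) * [p*0.000000 + (1-p)*7.350000] = 3.522385
  V(3,2) = exp(-r*dt) * [p*7.350000 + (1-p)*38.402805] = 22.089687
  V(3,3) = exp(-r*dt) * [p*38.402805 + (1-p)*60.207728] = 48.110910
  V(2,0) = exp(-r*dt) * [p*0.000000 + (1-p)*3.522385] = 1.688054
  V(2,1) = exp(-r*dt) * [p*3.522385 + (1-p)*22.089687] = 12.352485
  V(2,2) = exp(-r*dt) * [p*22.089687 + (1-p)*48.110910] = 34.133419
  V(1,0) = exp(-r*dt) * [p*1.688054 + (1-p)*12.352485] = 6.766236
  V(1,1) = exp(-r*dt) * [p*12.352485 + (1-p)*34.133419] = 22.552154
  V(0,0) = exp(-r*dt) * [p*6.766236 + (1-p)*22.552154] = 14.200753

Answer: Price = V(0,0) = 14.2008


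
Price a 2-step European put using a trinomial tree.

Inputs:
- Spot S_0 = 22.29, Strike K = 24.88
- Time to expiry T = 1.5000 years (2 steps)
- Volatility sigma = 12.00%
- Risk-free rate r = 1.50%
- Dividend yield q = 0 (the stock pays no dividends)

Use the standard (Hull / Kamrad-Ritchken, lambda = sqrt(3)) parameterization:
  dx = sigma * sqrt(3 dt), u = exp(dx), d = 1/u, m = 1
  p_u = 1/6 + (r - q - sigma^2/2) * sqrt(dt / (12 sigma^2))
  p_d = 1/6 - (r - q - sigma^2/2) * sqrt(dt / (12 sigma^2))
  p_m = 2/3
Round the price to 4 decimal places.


dt = T/N = 0.750000; dx = sigma*sqrt(3*dt) = 0.180000
u = exp(dx) = 1.197217; d = 1/u = 0.835270
p_u = 0.182917, p_m = 0.666667, p_d = 0.150417
Discount per step: exp(-r*dt) = 0.988813
Stock lattice S(k, j) with j the centered position index:
  k=0: S(0,+0) = 22.2900
  k=1: S(1,-1) = 18.6182; S(1,+0) = 22.2900; S(1,+1) = 26.6860
  k=2: S(2,-2) = 15.5512; S(2,-1) = 18.6182; S(2,+0) = 22.2900; S(2,+1) = 26.6860; S(2,+2) = 31.9489
Terminal payoffs V(N, j) = max(K - S_T, 0):
  V(2,-2) = 9.328795; V(2,-1) = 6.261827; V(2,+0) = 2.590000; V(2,+1) = 0.000000; V(2,+2) = 0.000000
Backward induction: V(k, j) = exp(-r*dt) * [p_u * V(k+1, j+1) + p_m * V(k+1, j) + p_d * V(k+1, j-1)]
  V(1,-1) = exp(-r*dt) * [p_u*2.590000 + p_m*6.261827 + p_d*9.328795] = 5.983814
  V(1,+0) = exp(-r*dt) * [p_u*0.000000 + p_m*2.590000 + p_d*6.261827] = 2.638697
  V(1,+1) = exp(-r*dt) * [p_u*0.000000 + p_m*0.000000 + p_d*2.590000] = 0.385221
  V(0,+0) = exp(-r*dt) * [p_u*0.385221 + p_m*2.638697 + p_d*5.983814] = 2.699123

Answer: Price = V(0,0) = 2.6991


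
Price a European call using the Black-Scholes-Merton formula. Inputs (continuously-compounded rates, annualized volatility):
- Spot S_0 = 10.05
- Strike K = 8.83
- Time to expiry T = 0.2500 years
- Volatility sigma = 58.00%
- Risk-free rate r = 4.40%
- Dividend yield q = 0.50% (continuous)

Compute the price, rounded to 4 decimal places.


Answer: Price = 1.8552

Derivation:
d1 = (ln(S/K) + (r - q + 0.5*sigma^2) * T) / (sigma * sqrt(T)) = 0.62488834
d2 = d1 - sigma * sqrt(T) = 0.33488834
exp(-rT) = 0.98906028; exp(-qT) = 0.99875078
C = S_0 * exp(-qT) * N(d1) - K * exp(-rT) * N(d2)
N(d1) = 0.73397783; N(d2) = 0.63114534
C = 10.0500 * 0.99875078 * 0.73397783 - 8.8300 * 0.98906028 * 0.63114534 = 1.8552


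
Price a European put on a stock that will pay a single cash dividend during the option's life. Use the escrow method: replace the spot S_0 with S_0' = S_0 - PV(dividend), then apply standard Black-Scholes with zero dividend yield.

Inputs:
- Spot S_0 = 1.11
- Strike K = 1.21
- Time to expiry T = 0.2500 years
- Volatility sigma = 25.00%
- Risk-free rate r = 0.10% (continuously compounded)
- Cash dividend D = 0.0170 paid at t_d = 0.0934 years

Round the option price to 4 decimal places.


PV(D) = D * exp(-r * t_d) = 0.0170 * 0.99990660 = 0.01699841
S_0' = S_0 - PV(D) = 1.1100 - 0.01699841 = 1.09300159
d1 = (ln(S_0'/K) + (r + sigma^2/2)*T) / (sigma*sqrt(T)) = -0.74904158
d2 = d1 - sigma*sqrt(T) = -0.87404158
exp(-rT) = 0.99975003
N(-d1) = 0.77308393; N(-d2) = 0.80895220
P = K * exp(-rT) * N(-d2) - S_0' * N(-d1) = 1.2100 * 0.99975003 * 0.80895220 - 1.09300159 * 0.77308393 = 0.1336

Answer: Price = 0.1336


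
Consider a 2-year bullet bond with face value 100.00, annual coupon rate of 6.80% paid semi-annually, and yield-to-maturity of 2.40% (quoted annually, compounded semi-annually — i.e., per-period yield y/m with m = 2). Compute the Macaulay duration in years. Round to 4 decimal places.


Coupon per period c = face * coupon_rate / m = 3.400000
Periods per year m = 2; per-period yield y/m = 0.012000
Number of cashflows N = 4
Cashflows (t years, CF_t, discount factor 1/(1+y/m)^(m*t), PV):
  t = 0.5000: CF_t = 3.400000, DF = 0.988142, PV = 3.359684
  t = 1.0000: CF_t = 3.400000, DF = 0.976425, PV = 3.319846
  t = 1.5000: CF_t = 3.400000, DF = 0.964847, PV = 3.280480
  t = 2.0000: CF_t = 103.400000, DF = 0.953406, PV = 98.582196
Price P = sum_t PV_t = 108.542205
Macaulay numerator sum_t t * PV_t:
  t * PV_t at t = 0.5000: 1.679842
  t * PV_t at t = 1.0000: 3.319846
  t * PV_t at t = 1.5000: 4.920720
  t * PV_t at t = 2.0000: 197.164392
Macaulay duration D = (sum_t t * PV_t) / P = 207.084800 / 108.542205 = 1.907874

Answer: Macaulay duration = 1.9079 years
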